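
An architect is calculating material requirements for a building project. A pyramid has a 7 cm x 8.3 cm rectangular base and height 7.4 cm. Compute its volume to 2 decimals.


Shape: rectangular pyramid
Base: 7 cm x 8.3 cm, Height h = 7.4 cm
Formula: V = (1/3) * base_area * h
base_area = 7 * 8.3 = 58.1
base_area * h = 58.1 * 7.4 = 429.94
V = 429.94 / 3
V = 143.31
143.31 cm^3


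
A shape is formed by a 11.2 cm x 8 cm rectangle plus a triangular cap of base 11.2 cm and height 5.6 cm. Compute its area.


Composite shape: rectangle + triangle
Rectangle area = 11.2 * 8 = 89.6
Triangle area = 0.5 * 11.2 * 5.6 = 31.36
Total = 89.6 + 31.36
Total = 120.96
120.96 cm^2


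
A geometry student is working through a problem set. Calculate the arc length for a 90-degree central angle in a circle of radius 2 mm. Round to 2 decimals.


Shape: circular arc
Radius r = 2 mm, Angle = 90 degrees
Formula: L = (angle/360) * 2 * pi * r
2 * pi * r = 4 * pi
L = (90/360) * 4 * pi
L = 1 * pi
L = 3.14
3.14 mm


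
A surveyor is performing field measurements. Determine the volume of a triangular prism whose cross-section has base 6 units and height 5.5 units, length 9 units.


Shape: triangular prism
Triangle base = 6 units, triangle height = 5.5 units, prism length L = 9 units
Formula: V = (1/2 * b * h_tri) * L
Cross-section area = 0.5 * 6 * 5.5 = 16.5
V = 16.5 * 9
V = 148.5
148.5 units^3


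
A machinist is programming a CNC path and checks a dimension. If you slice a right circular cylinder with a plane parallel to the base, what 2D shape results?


Solid: right circular cylinder
Cutting plane: parallel to the base
Visualize the intersection of the plane with the solid's surface.
The boundary of the cut region is a circle.
circle


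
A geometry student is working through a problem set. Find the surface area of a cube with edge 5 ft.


Shape: cube
Side s = 5 ft
A cube has 6 square faces.
Formula: SA = 6 * s^2
s^2 = 25
SA = 6 * 25
SA = 150
150 ft^2


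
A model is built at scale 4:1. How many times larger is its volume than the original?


Linear scale factor k = 4
Rule: under a linear scaling by k, volumes scale by k^3.
k^3 = 4 * 4 * 4
k^3 = 16 * 4
k^3 = 64
Volume scales by a factor of 64.
64 (dimensionless)


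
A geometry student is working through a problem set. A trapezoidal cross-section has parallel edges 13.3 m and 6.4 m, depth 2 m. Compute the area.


Shape: trapezoid
Parallel sides a = 13.3 m, b = 6.4 m; Height h = 2 m
Formula: A = (a + b) * h / 2
a + b = 13.3 + 6.4 = 19.7
A = 19.7 * 2 / 2
A = 39.4 / 2
A = 19.7
19.7 m^2


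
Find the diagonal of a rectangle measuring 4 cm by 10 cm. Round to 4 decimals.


Shape: rectangle (diagonal via Pythagoras)
Sides: 4 cm and 10 cm
Formula: d = sqrt(l^2 + w^2)
l^2 = 16, w^2 = 100
l^2 + w^2 = 116
d = sqrt(116)
d = 10.7703
10.7703 cm


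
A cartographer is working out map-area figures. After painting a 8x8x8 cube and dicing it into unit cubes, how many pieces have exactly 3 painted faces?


Large cube: 8 x 8 x 8, cut into unit cubes.
Cubes with 3 painted faces are at the corners. A cube always has 8 corners.
Count = 8
8 unit cubes


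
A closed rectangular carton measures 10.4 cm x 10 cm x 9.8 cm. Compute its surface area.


Shape: rectangular prism
l = 10.4 cm, w = 10 cm, h = 9.8 cm
Formula: SA = 2(lw + lh + wh)
lw = 104, lh = 101.92, wh = 98
lw + lh + wh = 303.92
SA = 2 * 303.92
SA = 607.84
607.84 cm^2


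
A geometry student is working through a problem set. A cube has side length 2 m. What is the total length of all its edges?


Shape: cube
Side s = 2 m
A cube has 12 edges, all equal.
Formula: total edge length = 12 * s
Total = 12 * 2
Total = 24
24 m


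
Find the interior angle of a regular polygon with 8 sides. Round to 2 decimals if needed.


Shape: regular octagon (8 sides)
Formula: interior angle = (n - 2) * 180 / n
(n - 2) = 6
(n - 2) * 180 = 1080
angle = 1080 / 8
angle = 135
135 degrees


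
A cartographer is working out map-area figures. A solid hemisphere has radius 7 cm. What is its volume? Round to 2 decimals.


Shape: hemisphere (half of a sphere)
Radius r = 7 cm
Formula: V = (1/2) * (4/3) * pi * r^3 = (2/3) * pi * r^3
r^3 = 343
(2/3) * 343 = 228.666667
V = 228.666667 * pi
V = 718.38
718.38 cm^3


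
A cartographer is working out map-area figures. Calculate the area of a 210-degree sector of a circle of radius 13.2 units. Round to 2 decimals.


Shape: circular sector
Radius r = 13.2 units, Angle = 210 degrees
Formula: A = (angle/360) * pi * r^2
r^2 = 174.24
Fraction of circle = 210/360
A = (210/360) * pi * 174.24
A = 101.64 * pi
A = 319.31
319.31 units^2


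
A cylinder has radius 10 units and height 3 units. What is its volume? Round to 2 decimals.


Shape: cylinder
Radius r = 10 units, Height h = 3 units
Formula: V = pi * r^2 * h
r^2 = 100
V = pi * 100 * 3
V = 300 * pi
V = 942.48
942.48 units^3


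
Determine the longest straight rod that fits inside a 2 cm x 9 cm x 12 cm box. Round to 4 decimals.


Shape: rectangular box (space diagonal)
l = 2 cm, w = 9 cm, h = 12 cm
Visualize: the diagonal of the base, then a right triangle with that diagonal and the height.
Formula: d = sqrt(l^2 + w^2 + h^2)
l^2 + w^2 + h^2 = 4 + 81 + 144 = 229
d = sqrt(229)
d = 15.1327
15.1327 cm


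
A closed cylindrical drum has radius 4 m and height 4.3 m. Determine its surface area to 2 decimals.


Shape: closed cylinder
Radius r = 4 m, Height h = 4.3 m
Formula: SA = 2*pi*r^2 + 2*pi*r*h = 2*pi*r*(r + h)
r + h = 8.3
2 * r * (r + h) = 2 * 4 * 8.3 = 66.4
SA = 66.4 * pi
SA = 208.6
208.6 m^2


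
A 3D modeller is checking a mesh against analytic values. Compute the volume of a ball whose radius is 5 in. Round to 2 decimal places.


Shape: sphere
Radius r = 5 in
Formula: V = (4/3) * pi * r^3
r^3 = 125
(4/3) * 125 = 166.666667
V = 166.666667 * pi
V = 523.6
523.6 in^3


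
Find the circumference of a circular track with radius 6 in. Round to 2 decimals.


Shape: circle
Radius r = 6 in
Formula: C = 2 * pi * r
C = 2 * pi * 6
C = 12 * pi
C = 37.7
37.7 in


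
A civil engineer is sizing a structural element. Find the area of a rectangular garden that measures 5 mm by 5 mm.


Shape: rectangle
Length l = 5 mm, Width w = 5 mm
Formula: A = l * w
A = 5 * 5
A = 25
25 mm^2


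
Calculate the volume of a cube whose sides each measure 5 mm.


Shape: cube
Side s = 5 mm
Formula: V = s^3
V = 5 * 5 * 5
V = 25 * 5
V = 125
125 mm^3


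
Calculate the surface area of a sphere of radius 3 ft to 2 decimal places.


Shape: sphere
Radius r = 3 ft
Formula: SA = 4 * pi * r^2
r^2 = 9
SA = 4 * pi * 9
SA = 36 * pi
SA = 113.1
113.1 ft^2


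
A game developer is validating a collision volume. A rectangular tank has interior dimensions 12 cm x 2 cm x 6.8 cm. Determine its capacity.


Shape: rectangular prism
l = 12 cm, w = 2 cm, h = 6.8 cm
Formula: V = l * w * h
V = 12 * 2 * 6.8
V = 24 * 6.8
V = 163.2
163.2 cm^3


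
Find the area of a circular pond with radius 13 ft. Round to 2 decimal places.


Shape: circle
Radius r = 13 ft
Formula: A = pi * r^2
r^2 = 13^2 = 169
A = pi * 169
A = 530.93
530.93 ft^2


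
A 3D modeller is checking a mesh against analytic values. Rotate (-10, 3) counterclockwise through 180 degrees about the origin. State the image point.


Transformation: rotation about the origin
Original point: (-10, 3)
Rule for 180 deg: (x, y) -> (-x, -y)
Apply: (-10, 3) -> (10, -3)
(10, -3)


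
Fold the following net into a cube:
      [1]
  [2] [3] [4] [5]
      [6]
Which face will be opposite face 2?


Net: cross layout. Take square 3 as the base (bottom).
Fold the four squares in the horizontal row up around 3: 2 -> left, 4 -> right, 5 wraps to the top.
Fold 1 and 6 up from 3: 1 -> back, 6 -> front.
Opposite pairs are therefore: (1, 6), (2, 4), (3, 5).
Face 2 is opposite face 4.
face 4


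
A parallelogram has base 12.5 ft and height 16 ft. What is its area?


Shape: parallelogram
Base b = 12.5 ft, Height h = 16 ft
Formula: A = b * h
A = 12.5 * 16
A = 200
200 ft^2


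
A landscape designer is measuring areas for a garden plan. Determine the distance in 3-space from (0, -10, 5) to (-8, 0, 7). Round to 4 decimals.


3D distance between two points
P1 = (0, -10, 5), P2 = (-8, 0, 7)
Formula: d = sqrt((x2-x1)^2 + (y2-y1)^2 + (z2-z1)^2)
dx = -8 - 0 = -8
dy = 0 - -10 = 10
dz = 7 - 5 = 2
dx^2 + dy^2 + dz^2 = 64 + 100 + 4 = 168
d = sqrt(168)
d = 12.9615
12.9615 units


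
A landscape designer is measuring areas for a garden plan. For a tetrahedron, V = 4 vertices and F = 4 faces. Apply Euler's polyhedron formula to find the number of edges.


Polyhedron: tetrahedron
Euler's formula for convex polyhedra: V - E + F = 2
Given: V = 4 vertices and F = 4 faces
Solve for E:
E = V + F - 2 = 4 + 4 - 2 = 6
6 edges


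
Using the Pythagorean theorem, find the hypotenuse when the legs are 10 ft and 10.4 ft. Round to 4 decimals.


Shape: right triangle
Legs a = 10 ft, b = 10.4 ft
Formula: c = sqrt(a^2 + b^2)
a^2 = 100, b^2 = 108.16
a^2 + b^2 = 208.16
c = sqrt(208.16)
c = 14.4278
14.4278 ft


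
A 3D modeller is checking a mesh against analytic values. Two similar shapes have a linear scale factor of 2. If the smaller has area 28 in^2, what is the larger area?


Linear scale factor k = 2
Original area = 28 in^2
Rule: under a linear scaling by k, areas scale by k^2.
k^2 = 2^2 = 4
New area = 28 * 4
New area = 112
112 in^2


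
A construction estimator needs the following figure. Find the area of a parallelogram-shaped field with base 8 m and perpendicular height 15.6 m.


Shape: parallelogram
Base b = 8 m, Height h = 15.6 m
Formula: A = b * h
A = 8 * 15.6
A = 124.8
124.8 m^2


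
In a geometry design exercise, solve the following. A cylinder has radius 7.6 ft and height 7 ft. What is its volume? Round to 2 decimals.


Shape: cylinder
Radius r = 7.6 ft, Height h = 7 ft
Formula: V = pi * r^2 * h
r^2 = 57.76
V = pi * 57.76 * 7
V = 404.32 * pi
V = 1270.21
1270.21 ft^3


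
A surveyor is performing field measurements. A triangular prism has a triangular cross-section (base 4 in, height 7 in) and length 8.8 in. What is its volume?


Shape: triangular prism
Triangle base = 4 in, triangle height = 7 in, prism length L = 8.8 in
Formula: V = (1/2 * b * h_tri) * L
Cross-section area = 0.5 * 4 * 7 = 14
V = 14 * 8.8
V = 123.2
123.2 in^3


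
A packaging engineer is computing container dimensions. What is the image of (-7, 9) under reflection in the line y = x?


Transformation: reflection
Original point: (-7, 9)
Rule for reflection over y = x: (x, y) -> (y, x)
Apply: (-7, 9) -> (9, -7)
(9, -7)


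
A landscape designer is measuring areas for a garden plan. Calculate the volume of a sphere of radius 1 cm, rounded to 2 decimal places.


Shape: sphere
Radius r = 1 cm
Formula: V = (4/3) * pi * r^3
r^3 = 1
(4/3) * 1 = 1.333333
V = 1.333333 * pi
V = 4.19
4.19 cm^3


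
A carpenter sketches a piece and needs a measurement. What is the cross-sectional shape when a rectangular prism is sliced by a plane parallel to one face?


Solid: rectangular prism
Cutting plane: parallel to one face
Visualize the intersection of the plane with the solid's surface.
The boundary of the cut region is a rectangle.
rectangle


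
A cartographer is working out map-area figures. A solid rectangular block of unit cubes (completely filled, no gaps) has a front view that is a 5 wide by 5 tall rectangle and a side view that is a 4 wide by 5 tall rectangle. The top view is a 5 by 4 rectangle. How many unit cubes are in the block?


Orthographic views of a solid rectangular block:
Front view 5 x 5 -> length = 5, height = 5
Side view 4 x 5 -> width = 4, height = 5 (consistent)
Top view 5 x 4 -> confirms length = 5, width = 4
The block is 5 x 4 x 5.
Total unit cubes = 5 * 4 * 5 = 100
100 unit cubes


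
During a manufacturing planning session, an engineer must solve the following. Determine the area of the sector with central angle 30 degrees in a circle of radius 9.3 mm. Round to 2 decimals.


Shape: circular sector
Radius r = 9.3 mm, Angle = 30 degrees
Formula: A = (angle/360) * pi * r^2
r^2 = 86.49
Fraction of circle = 30/360
A = (30/360) * pi * 86.49
A = 7.2075 * pi
A = 22.64
22.64 mm^2


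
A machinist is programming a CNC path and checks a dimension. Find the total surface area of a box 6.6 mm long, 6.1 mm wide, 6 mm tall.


Shape: rectangular prism
l = 6.6 mm, w = 6.1 mm, h = 6 mm
Formula: SA = 2(lw + lh + wh)
lw = 40.26, lh = 39.6, wh = 36.6
lw + lh + wh = 116.46
SA = 2 * 116.46
SA = 232.92
232.92 mm^2


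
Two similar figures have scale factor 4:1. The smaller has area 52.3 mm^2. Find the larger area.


Linear scale factor k = 4
Original area = 52.3 mm^2
Rule: under a linear scaling by k, areas scale by k^2.
k^2 = 4^2 = 16
New area = 52.3 * 16
New area = 836.8
836.8 mm^2


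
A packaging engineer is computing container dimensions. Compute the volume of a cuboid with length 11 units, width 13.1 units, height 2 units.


Shape: rectangular prism
l = 11 units, w = 13.1 units, h = 2 units
Formula: V = l * w * h
V = 11 * 13.1 * 2
V = 144.1 * 2
V = 288.2
288.2 units^3


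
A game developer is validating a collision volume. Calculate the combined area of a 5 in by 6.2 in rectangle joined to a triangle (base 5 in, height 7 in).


Composite shape: rectangle + triangle
Rectangle area = 5 * 6.2 = 31
Triangle area = 0.5 * 5 * 7 = 17.5
Total = 31 + 17.5
Total = 48.5
48.5 in^2


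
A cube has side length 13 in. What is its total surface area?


Shape: cube
Side s = 13 in
A cube has 6 square faces.
Formula: SA = 6 * s^2
s^2 = 169
SA = 6 * 169
SA = 1014
1014 in^2


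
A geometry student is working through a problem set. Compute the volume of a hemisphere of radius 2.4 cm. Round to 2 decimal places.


Shape: hemisphere (half of a sphere)
Radius r = 2.4 cm
Formula: V = (1/2) * (4/3) * pi * r^3 = (2/3) * pi * r^3
r^3 = 13.824
(2/3) * 13.824 = 9.216
V = 9.216 * pi
V = 28.95
28.95 cm^3


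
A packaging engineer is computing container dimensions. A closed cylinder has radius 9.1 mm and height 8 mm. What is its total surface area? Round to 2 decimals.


Shape: closed cylinder
Radius r = 9.1 mm, Height h = 8 mm
Formula: SA = 2*pi*r^2 + 2*pi*r*h = 2*pi*r*(r + h)
r + h = 17.1
2 * r * (r + h) = 2 * 9.1 * 17.1 = 311.22
SA = 311.22 * pi
SA = 977.73
977.73 mm^2


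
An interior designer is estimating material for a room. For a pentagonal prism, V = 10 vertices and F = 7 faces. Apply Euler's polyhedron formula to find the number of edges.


Polyhedron: pentagonal prism
Euler's formula for convex polyhedra: V - E + F = 2
Given: V = 10 vertices and F = 7 faces
Solve for E:
E = V + F - 2 = 10 + 7 - 2 = 15
15 edges


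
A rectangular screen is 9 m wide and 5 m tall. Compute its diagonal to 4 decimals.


Shape: rectangle (diagonal via Pythagoras)
Sides: 9 m and 5 m
Formula: d = sqrt(l^2 + w^2)
l^2 = 81, w^2 = 25
l^2 + w^2 = 106
d = sqrt(106)
d = 10.2956
10.2956 m


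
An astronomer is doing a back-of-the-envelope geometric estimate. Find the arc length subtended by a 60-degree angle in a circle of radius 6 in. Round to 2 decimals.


Shape: circular arc
Radius r = 6 in, Angle = 60 degrees
Formula: L = (angle/360) * 2 * pi * r
2 * pi * r = 12 * pi
L = (60/360) * 12 * pi
L = 2 * pi
L = 6.28
6.28 in


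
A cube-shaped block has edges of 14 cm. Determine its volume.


Shape: cube
Side s = 14 cm
Formula: V = s^3
V = 14 * 14 * 14
V = 196 * 14
V = 2744
2744 cm^3


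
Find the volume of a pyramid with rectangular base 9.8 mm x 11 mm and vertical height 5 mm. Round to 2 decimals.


Shape: rectangular pyramid
Base: 9.8 mm x 11 mm, Height h = 5 mm
Formula: V = (1/3) * base_area * h
base_area = 9.8 * 11 = 107.8
base_area * h = 107.8 * 5 = 539
V = 539 / 3
V = 179.67
179.67 mm^3


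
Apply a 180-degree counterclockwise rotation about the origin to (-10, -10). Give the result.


Transformation: rotation about the origin
Original point: (-10, -10)
Rule for 180 deg: (x, y) -> (-x, -y)
Apply: (-10, -10) -> (10, 10)
(10, 10)


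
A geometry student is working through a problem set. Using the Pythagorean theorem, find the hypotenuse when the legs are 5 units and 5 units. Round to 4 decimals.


Shape: right triangle
Legs a = 5 units, b = 5 units
Formula: c = sqrt(a^2 + b^2)
a^2 = 25, b^2 = 25
a^2 + b^2 = 50
c = sqrt(50)
c = 7.0711
7.0711 units


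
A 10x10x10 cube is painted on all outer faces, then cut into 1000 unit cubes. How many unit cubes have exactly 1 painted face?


Large cube: 10 x 10 x 10, cut into unit cubes.
n = 10, so n - 2 = 8
Cubes with 1 painted face lie in the interior of each face.
A cube has 6 faces; each contributes (n - 2)^2 = 64 such cubes.
Count = 6 * 64 = 384
384 unit cubes


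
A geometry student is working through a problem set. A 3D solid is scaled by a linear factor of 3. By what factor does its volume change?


Linear scale factor k = 3
Rule: under a linear scaling by k, volumes scale by k^3.
k^3 = 3 * 3 * 3
k^3 = 9 * 3
k^3 = 27
Volume scales by a factor of 27.
27 (dimensionless)


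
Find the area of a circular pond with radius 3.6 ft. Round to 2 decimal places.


Shape: circle
Radius r = 3.6 ft
Formula: A = pi * r^2
r^2 = 3.6^2 = 12.96
A = pi * 12.96
A = 40.72
40.72 ft^2


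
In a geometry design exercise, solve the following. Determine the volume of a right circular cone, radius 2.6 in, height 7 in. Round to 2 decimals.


Shape: cone
Radius r = 2.6 in, Height h = 7 in
Formula: V = (1/3) * pi * r^2 * h
r^2 = 6.76
pi * r^2 * h = pi * 6.76 * 7 = 47.32 * pi
V = 47.32 * pi / 3
V = 49.55
49.55 in^3


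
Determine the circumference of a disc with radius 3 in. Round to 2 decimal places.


Shape: circle
Radius r = 3 in
Formula: C = 2 * pi * r
C = 2 * pi * 3
C = 6 * pi
C = 18.85
18.85 in


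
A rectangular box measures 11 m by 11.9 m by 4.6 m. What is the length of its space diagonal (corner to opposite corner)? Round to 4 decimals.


Shape: rectangular box (space diagonal)
l = 11 m, w = 11.9 m, h = 4.6 m
Visualize: the diagonal of the base, then a right triangle with that diagonal and the height.
Formula: d = sqrt(l^2 + w^2 + h^2)
l^2 + w^2 + h^2 = 121 + 141.61 + 21.16 = 283.77
d = sqrt(283.77)
d = 16.8455
16.8455 m


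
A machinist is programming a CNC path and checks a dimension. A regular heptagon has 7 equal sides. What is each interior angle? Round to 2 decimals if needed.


Shape: regular heptagon (7 sides)
Formula: interior angle = (n - 2) * 180 / n
(n - 2) = 5
(n - 2) * 180 = 900
angle = 900 / 7
angle = 128.57
128.57 degrees


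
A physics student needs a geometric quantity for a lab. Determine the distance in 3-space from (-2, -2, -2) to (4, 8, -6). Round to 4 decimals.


3D distance between two points
P1 = (-2, -2, -2), P2 = (4, 8, -6)
Formula: d = sqrt((x2-x1)^2 + (y2-y1)^2 + (z2-z1)^2)
dx = 4 - -2 = 6
dy = 8 - -2 = 10
dz = -6 - -2 = -4
dx^2 + dy^2 + dz^2 = 36 + 100 + 16 = 152
d = sqrt(152)
d = 12.3288
12.3288 units


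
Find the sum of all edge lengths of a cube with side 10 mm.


Shape: cube
Side s = 10 mm
A cube has 12 edges, all equal.
Formula: total edge length = 12 * s
Total = 12 * 10
Total = 120
120 mm


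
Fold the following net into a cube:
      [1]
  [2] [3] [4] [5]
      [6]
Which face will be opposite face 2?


Net: cross layout. Take square 3 as the base (bottom).
Fold the four squares in the horizontal row up around 3: 2 -> left, 4 -> right, 5 wraps to the top.
Fold 1 and 6 up from 3: 1 -> back, 6 -> front.
Opposite pairs are therefore: (1, 6), (2, 4), (3, 5).
Face 2 is opposite face 4.
face 4


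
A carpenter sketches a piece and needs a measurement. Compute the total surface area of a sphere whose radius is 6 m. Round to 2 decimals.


Shape: sphere
Radius r = 6 m
Formula: SA = 4 * pi * r^2
r^2 = 36
SA = 4 * pi * 36
SA = 144 * pi
SA = 452.39
452.39 m^2


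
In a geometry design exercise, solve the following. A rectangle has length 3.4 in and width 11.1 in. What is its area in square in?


Shape: rectangle
Length l = 3.4 in, Width w = 11.1 in
Formula: A = l * w
A = 3.4 * 11.1
A = 37.74
37.74 in^2


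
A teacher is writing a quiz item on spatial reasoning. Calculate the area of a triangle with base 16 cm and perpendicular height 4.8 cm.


Shape: triangle
Base b = 16 cm, Height h = 4.8 cm
Formula: A = (1/2) * b * h
A = 0.5 * 16 * 4.8
A = 0.5 * 76.8
A = 38.4
38.4 cm^2


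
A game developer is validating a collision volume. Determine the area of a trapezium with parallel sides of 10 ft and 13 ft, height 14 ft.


Shape: trapezoid
Parallel sides a = 10 ft, b = 13 ft; Height h = 14 ft
Formula: A = (a + b) * h / 2
a + b = 10 + 13 = 23
A = 23 * 14 / 2
A = 322 / 2
A = 161
161 ft^2


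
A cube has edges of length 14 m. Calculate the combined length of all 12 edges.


Shape: cube
Side s = 14 m
A cube has 12 edges, all equal.
Formula: total edge length = 12 * s
Total = 12 * 14
Total = 168
168 m


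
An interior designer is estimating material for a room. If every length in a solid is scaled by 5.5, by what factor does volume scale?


Linear scale factor k = 5.5
Rule: under a linear scaling by k, volumes scale by k^3.
k^3 = 5.5 * 5.5 * 5.5
k^3 = 30.25 * 5.5
k^3 = 166.375
Volume scales by a factor of 166.375.
166.375 (dimensionless)


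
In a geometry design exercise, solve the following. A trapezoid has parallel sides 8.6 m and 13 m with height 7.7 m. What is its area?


Shape: trapezoid
Parallel sides a = 8.6 m, b = 13 m; Height h = 7.7 m
Formula: A = (a + b) * h / 2
a + b = 8.6 + 13 = 21.6
A = 21.6 * 7.7 / 2
A = 166.32 / 2
A = 83.16
83.16 m^2


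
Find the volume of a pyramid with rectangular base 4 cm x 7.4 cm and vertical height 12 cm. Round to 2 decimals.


Shape: rectangular pyramid
Base: 4 cm x 7.4 cm, Height h = 12 cm
Formula: V = (1/3) * base_area * h
base_area = 4 * 7.4 = 29.6
base_area * h = 29.6 * 12 = 355.2
V = 355.2 / 3
V = 118.4
118.4 cm^3


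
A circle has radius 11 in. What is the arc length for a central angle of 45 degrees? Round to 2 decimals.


Shape: circular arc
Radius r = 11 in, Angle = 45 degrees
Formula: L = (angle/360) * 2 * pi * r
2 * pi * r = 22 * pi
L = (45/360) * 22 * pi
L = 2.75 * pi
L = 8.64
8.64 in


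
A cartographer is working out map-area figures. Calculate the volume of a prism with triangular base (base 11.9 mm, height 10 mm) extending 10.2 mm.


Shape: triangular prism
Triangle base = 11.9 mm, triangle height = 10 mm, prism length L = 10.2 mm
Formula: V = (1/2 * b * h_tri) * L
Cross-section area = 0.5 * 11.9 * 10 = 59.5
V = 59.5 * 10.2
V = 606.9
606.9 mm^3


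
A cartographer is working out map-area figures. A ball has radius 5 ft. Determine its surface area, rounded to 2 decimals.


Shape: sphere
Radius r = 5 ft
Formula: SA = 4 * pi * r^2
r^2 = 25
SA = 4 * pi * 25
SA = 100 * pi
SA = 314.16
314.16 ft^2


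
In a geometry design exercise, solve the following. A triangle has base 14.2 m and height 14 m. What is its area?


Shape: triangle
Base b = 14.2 m, Height h = 14 m
Formula: A = (1/2) * b * h
A = 0.5 * 14.2 * 14
A = 0.5 * 198.8
A = 99.4
99.4 m^2


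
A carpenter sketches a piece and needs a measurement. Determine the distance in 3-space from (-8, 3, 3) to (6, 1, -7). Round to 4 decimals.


3D distance between two points
P1 = (-8, 3, 3), P2 = (6, 1, -7)
Formula: d = sqrt((x2-x1)^2 + (y2-y1)^2 + (z2-z1)^2)
dx = 6 - -8 = 14
dy = 1 - 3 = -2
dz = -7 - 3 = -10
dx^2 + dy^2 + dz^2 = 196 + 4 + 100 = 300
d = sqrt(300)
d = 17.3205
17.3205 units


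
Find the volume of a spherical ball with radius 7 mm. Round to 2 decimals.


Shape: sphere
Radius r = 7 mm
Formula: V = (4/3) * pi * r^3
r^3 = 343
(4/3) * 343 = 457.333333
V = 457.333333 * pi
V = 1436.76
1436.76 mm^3


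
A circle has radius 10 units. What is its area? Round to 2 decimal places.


Shape: circle
Radius r = 10 units
Formula: A = pi * r^2
r^2 = 10^2 = 100
A = pi * 100
A = 314.16
314.16 units^2


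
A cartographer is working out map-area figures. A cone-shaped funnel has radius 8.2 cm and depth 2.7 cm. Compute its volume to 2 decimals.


Shape: cone
Radius r = 8.2 cm, Height h = 2.7 cm
Formula: V = (1/3) * pi * r^2 * h
r^2 = 67.24
pi * r^2 * h = pi * 67.24 * 2.7 = 181.548 * pi
V = 181.548 * pi / 3
V = 190.12
190.12 cm^3


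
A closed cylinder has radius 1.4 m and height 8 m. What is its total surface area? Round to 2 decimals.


Shape: closed cylinder
Radius r = 1.4 m, Height h = 8 m
Formula: SA = 2*pi*r^2 + 2*pi*r*h = 2*pi*r*(r + h)
r + h = 9.4
2 * r * (r + h) = 2 * 1.4 * 9.4 = 26.32
SA = 26.32 * pi
SA = 82.69
82.69 m^2


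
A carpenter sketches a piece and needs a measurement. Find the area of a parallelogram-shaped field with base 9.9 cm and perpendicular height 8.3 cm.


Shape: parallelogram
Base b = 9.9 cm, Height h = 8.3 cm
Formula: A = b * h
A = 9.9 * 8.3
A = 82.17
82.17 cm^2


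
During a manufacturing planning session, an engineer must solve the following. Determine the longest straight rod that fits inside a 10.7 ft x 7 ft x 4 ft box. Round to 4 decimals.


Shape: rectangular box (space diagonal)
l = 10.7 ft, w = 7 ft, h = 4 ft
Visualize: the diagonal of the base, then a right triangle with that diagonal and the height.
Formula: d = sqrt(l^2 + w^2 + h^2)
l^2 + w^2 + h^2 = 114.49 + 49 + 16 = 179.49
d = sqrt(179.49)
d = 13.3974
13.3974 ft


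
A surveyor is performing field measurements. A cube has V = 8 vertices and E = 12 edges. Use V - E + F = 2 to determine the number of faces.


Polyhedron: cube
Euler's formula for convex polyhedra: V - E + F = 2
Given: V = 8 vertices and E = 12 edges
Solve for F:
F = 2 + E - V = 2 + 12 - 8 = 6
6 faces


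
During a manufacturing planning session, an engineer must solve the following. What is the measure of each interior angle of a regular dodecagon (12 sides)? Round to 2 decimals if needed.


Shape: regular dodecagon (12 sides)
Formula: interior angle = (n - 2) * 180 / n
(n - 2) = 10
(n - 2) * 180 = 1800
angle = 1800 / 12
angle = 150
150 degrees


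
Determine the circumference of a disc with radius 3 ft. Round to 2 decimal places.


Shape: circle
Radius r = 3 ft
Formula: C = 2 * pi * r
C = 2 * pi * 3
C = 6 * pi
C = 18.85
18.85 ft


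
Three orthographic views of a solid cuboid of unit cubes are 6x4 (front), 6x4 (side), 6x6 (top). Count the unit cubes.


Orthographic views of a solid rectangular block:
Front view 6 x 4 -> length = 6, height = 4
Side view 6 x 4 -> width = 6, height = 4 (consistent)
Top view 6 x 6 -> confirms length = 6, width = 6
The block is 6 x 6 x 4.
Total unit cubes = 6 * 6 * 4 = 144
144 unit cubes


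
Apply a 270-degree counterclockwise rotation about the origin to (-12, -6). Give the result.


Transformation: rotation about the origin
Original point: (-12, -6)
Rule for 270 deg counterclockwise: (x, y) -> (y, -x)
Apply: (-12, -6) -> (-6, 12)
(-6, 12)


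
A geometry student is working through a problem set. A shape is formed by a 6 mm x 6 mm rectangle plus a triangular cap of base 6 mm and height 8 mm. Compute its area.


Composite shape: rectangle + triangle
Rectangle area = 6 * 6 = 36
Triangle area = 0.5 * 6 * 8 = 24
Total = 36 + 24
Total = 60
60 mm^2


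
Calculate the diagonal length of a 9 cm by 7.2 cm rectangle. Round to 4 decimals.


Shape: rectangle (diagonal via Pythagoras)
Sides: 9 cm and 7.2 cm
Formula: d = sqrt(l^2 + w^2)
l^2 = 81, w^2 = 51.84
l^2 + w^2 = 132.84
d = sqrt(132.84)
d = 11.5256
11.5256 cm


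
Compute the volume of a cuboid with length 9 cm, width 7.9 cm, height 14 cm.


Shape: rectangular prism
l = 9 cm, w = 7.9 cm, h = 14 cm
Formula: V = l * w * h
V = 9 * 7.9 * 14
V = 71.1 * 14
V = 995.4
995.4 cm^3


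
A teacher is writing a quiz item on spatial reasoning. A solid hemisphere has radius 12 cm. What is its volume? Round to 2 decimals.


Shape: hemisphere (half of a sphere)
Radius r = 12 cm
Formula: V = (1/2) * (4/3) * pi * r^3 = (2/3) * pi * r^3
r^3 = 1728
(2/3) * 1728 = 1152
V = 1152 * pi
V = 3619.11
3619.11 cm^3


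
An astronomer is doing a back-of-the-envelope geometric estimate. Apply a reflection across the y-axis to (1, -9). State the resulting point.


Transformation: reflection
Original point: (1, -9)
Rule for reflection over the y-axis: (x, y) -> (-x, y)
Apply: (1, -9) -> (-1, -9)
(-1, -9)


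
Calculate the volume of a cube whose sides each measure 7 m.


Shape: cube
Side s = 7 m
Formula: V = s^3
V = 7 * 7 * 7
V = 49 * 7
V = 343
343 m^3


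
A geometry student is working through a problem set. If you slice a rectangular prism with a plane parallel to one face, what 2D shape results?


Solid: rectangular prism
Cutting plane: parallel to one face
Visualize the intersection of the plane with the solid's surface.
The boundary of the cut region is a rectangle.
rectangle


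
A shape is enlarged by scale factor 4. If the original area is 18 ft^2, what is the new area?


Linear scale factor k = 4
Original area = 18 ft^2
Rule: under a linear scaling by k, areas scale by k^2.
k^2 = 4^2 = 16
New area = 18 * 16
New area = 288
288 ft^2


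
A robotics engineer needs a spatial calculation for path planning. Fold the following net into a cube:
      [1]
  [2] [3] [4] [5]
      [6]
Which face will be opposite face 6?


Net: cross layout. Take square 3 as the base (bottom).
Fold the four squares in the horizontal row up around 3: 2 -> left, 4 -> right, 5 wraps to the top.
Fold 1 and 6 up from 3: 1 -> back, 6 -> front.
Opposite pairs are therefore: (1, 6), (2, 4), (3, 5).
Face 6 is opposite face 1.
face 1


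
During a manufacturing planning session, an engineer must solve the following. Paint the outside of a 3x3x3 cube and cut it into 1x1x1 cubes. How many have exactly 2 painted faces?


Large cube: 3 x 3 x 3, cut into unit cubes.
n = 3, so n - 2 = 1
Cubes with 2 painted faces lie along the edges, excluding corners.
A cube has 12 edges; each contributes (n - 2) = 1 such cubes.
Count = 12 * 1 = 12
12 unit cubes


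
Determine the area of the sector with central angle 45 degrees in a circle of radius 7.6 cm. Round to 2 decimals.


Shape: circular sector
Radius r = 7.6 cm, Angle = 45 degrees
Formula: A = (angle/360) * pi * r^2
r^2 = 57.76
Fraction of circle = 45/360
A = (45/360) * pi * 57.76
A = 7.22 * pi
A = 22.68
22.68 cm^2


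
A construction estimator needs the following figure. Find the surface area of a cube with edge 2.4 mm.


Shape: cube
Side s = 2.4 mm
A cube has 6 square faces.
Formula: SA = 6 * s^2
s^2 = 5.76
SA = 6 * 5.76
SA = 34.56
34.56 mm^2


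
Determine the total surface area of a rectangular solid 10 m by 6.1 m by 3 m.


Shape: rectangular prism
l = 10 m, w = 6.1 m, h = 3 m
Formula: SA = 2(lw + lh + wh)
lw = 61, lh = 30, wh = 18.3
lw + lh + wh = 109.3
SA = 2 * 109.3
SA = 218.6
218.6 m^2


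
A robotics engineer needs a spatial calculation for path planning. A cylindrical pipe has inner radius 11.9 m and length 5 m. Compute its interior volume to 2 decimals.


Shape: cylinder
Radius r = 11.9 m, Height h = 5 m
Formula: V = pi * r^2 * h
r^2 = 141.61
V = pi * 141.61 * 5
V = 708.05 * pi
V = 2224.4
2224.4 m^3


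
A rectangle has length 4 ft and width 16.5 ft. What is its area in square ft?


Shape: rectangle
Length l = 4 ft, Width w = 16.5 ft
Formula: A = l * w
A = 4 * 16.5
A = 66
66 ft^2


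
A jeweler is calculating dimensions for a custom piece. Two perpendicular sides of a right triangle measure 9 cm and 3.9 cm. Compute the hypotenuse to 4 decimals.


Shape: right triangle
Legs a = 9 cm, b = 3.9 cm
Formula: c = sqrt(a^2 + b^2)
a^2 = 81, b^2 = 15.21
a^2 + b^2 = 96.21
c = sqrt(96.21)
c = 9.8087
9.8087 cm


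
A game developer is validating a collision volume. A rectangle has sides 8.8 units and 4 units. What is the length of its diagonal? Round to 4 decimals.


Shape: rectangle (diagonal via Pythagoras)
Sides: 8.8 units and 4 units
Formula: d = sqrt(l^2 + w^2)
l^2 = 77.44, w^2 = 16
l^2 + w^2 = 93.44
d = sqrt(93.44)
d = 9.6664
9.6664 units


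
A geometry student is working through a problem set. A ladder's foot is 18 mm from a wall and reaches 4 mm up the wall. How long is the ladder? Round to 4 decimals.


Shape: right triangle
Legs a = 18 mm, b = 4 mm
Formula: c = sqrt(a^2 + b^2)
a^2 = 324, b^2 = 16
a^2 + b^2 = 340
c = sqrt(340)
c = 18.4391
18.4391 mm


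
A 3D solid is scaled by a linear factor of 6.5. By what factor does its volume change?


Linear scale factor k = 6.5
Rule: under a linear scaling by k, volumes scale by k^3.
k^3 = 6.5 * 6.5 * 6.5
k^3 = 42.25 * 6.5
k^3 = 274.625
Volume scales by a factor of 274.625.
274.625 (dimensionless)


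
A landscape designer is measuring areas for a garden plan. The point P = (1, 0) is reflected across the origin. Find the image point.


Transformation: reflection
Original point: (1, 0)
Rule for reflection through the origin: (x, y) -> (-x, -y)
Apply: (1, 0) -> (-1, 0)
(-1, 0)


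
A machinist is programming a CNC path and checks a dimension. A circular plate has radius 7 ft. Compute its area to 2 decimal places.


Shape: circle
Radius r = 7 ft
Formula: A = pi * r^2
r^2 = 7^2 = 49
A = pi * 49
A = 153.94
153.94 ft^2


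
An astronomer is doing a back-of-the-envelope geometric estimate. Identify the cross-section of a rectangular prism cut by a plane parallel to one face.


Solid: rectangular prism
Cutting plane: parallel to one face
Visualize the intersection of the plane with the solid's surface.
The boundary of the cut region is a rectangle.
rectangle


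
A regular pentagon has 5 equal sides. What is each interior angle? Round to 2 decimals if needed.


Shape: regular pentagon (5 sides)
Formula: interior angle = (n - 2) * 180 / n
(n - 2) = 3
(n - 2) * 180 = 540
angle = 540 / 5
angle = 108
108 degrees


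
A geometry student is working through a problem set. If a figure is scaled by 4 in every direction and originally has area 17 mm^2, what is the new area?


Linear scale factor k = 4
Original area = 17 mm^2
Rule: under a linear scaling by k, areas scale by k^2.
k^2 = 4^2 = 16
New area = 17 * 16
New area = 272
272 mm^2


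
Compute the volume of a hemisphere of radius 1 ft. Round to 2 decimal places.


Shape: hemisphere (half of a sphere)
Radius r = 1 ft
Formula: V = (1/2) * (4/3) * pi * r^3 = (2/3) * pi * r^3
r^3 = 1
(2/3) * 1 = 0.666667
V = 0.666667 * pi
V = 2.09
2.09 ft^3


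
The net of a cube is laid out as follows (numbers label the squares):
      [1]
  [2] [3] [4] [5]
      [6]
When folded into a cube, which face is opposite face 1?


Net: cross layout. Take square 3 as the base (bottom).
Fold the four squares in the horizontal row up around 3: 2 -> left, 4 -> right, 5 wraps to the top.
Fold 1 and 6 up from 3: 1 -> back, 6 -> front.
Opposite pairs are therefore: (1, 6), (2, 4), (3, 5).
Face 1 is opposite face 6.
face 6


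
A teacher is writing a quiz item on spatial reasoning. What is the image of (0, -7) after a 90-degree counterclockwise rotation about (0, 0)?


Transformation: rotation about the origin
Original point: (0, -7)
Rule for 90 deg counterclockwise: (x, y) -> (-y, x)
Apply: (0, -7) -> (7, 0)
(7, 0)


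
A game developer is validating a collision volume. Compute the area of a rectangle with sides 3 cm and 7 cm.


Shape: rectangle
Length l = 3 cm, Width w = 7 cm
Formula: A = l * w
A = 3 * 7
A = 21
21 cm^2


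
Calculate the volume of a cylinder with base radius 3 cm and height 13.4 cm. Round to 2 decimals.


Shape: cylinder
Radius r = 3 cm, Height h = 13.4 cm
Formula: V = pi * r^2 * h
r^2 = 9
V = pi * 9 * 13.4
V = 120.6 * pi
V = 378.88
378.88 cm^3


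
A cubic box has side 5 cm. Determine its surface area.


Shape: cube
Side s = 5 cm
A cube has 6 square faces.
Formula: SA = 6 * s^2
s^2 = 25
SA = 6 * 25
SA = 150
150 cm^2


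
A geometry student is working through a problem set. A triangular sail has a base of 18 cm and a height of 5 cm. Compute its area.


Shape: triangle
Base b = 18 cm, Height h = 5 cm
Formula: A = (1/2) * b * h
A = 0.5 * 18 * 5
A = 0.5 * 90
A = 45
45 cm^2


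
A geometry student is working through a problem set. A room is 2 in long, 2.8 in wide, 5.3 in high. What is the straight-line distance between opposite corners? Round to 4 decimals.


Shape: rectangular box (space diagonal)
l = 2 in, w = 2.8 in, h = 5.3 in
Visualize: the diagonal of the base, then a right triangle with that diagonal and the height.
Formula: d = sqrt(l^2 + w^2 + h^2)
l^2 + w^2 + h^2 = 4 + 7.84 + 28.09 = 39.93
d = sqrt(39.93)
d = 6.319
6.319 in


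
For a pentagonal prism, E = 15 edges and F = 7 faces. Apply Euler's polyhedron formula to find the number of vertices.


Polyhedron: pentagonal prism
Euler's formula for convex polyhedra: V - E + F = 2
Given: E = 15 edges and F = 7 faces
Solve for V:
V = 2 + E - F = 2 + 15 - 7 = 10
10 vertices


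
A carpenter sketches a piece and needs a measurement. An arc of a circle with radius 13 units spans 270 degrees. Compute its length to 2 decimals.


Shape: circular arc
Radius r = 13 units, Angle = 270 degrees
Formula: L = (angle/360) * 2 * pi * r
2 * pi * r = 26 * pi
L = (270/360) * 26 * pi
L = 19.5 * pi
L = 61.26
61.26 units


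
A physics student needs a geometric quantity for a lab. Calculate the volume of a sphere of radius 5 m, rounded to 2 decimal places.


Shape: sphere
Radius r = 5 m
Formula: V = (4/3) * pi * r^3
r^3 = 125
(4/3) * 125 = 166.666667
V = 166.666667 * pi
V = 523.6
523.6 m^3


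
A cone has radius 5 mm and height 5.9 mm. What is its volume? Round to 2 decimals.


Shape: cone
Radius r = 5 mm, Height h = 5.9 mm
Formula: V = (1/3) * pi * r^2 * h
r^2 = 25
pi * r^2 * h = pi * 25 * 5.9 = 147.5 * pi
V = 147.5 * pi / 3
V = 154.46
154.46 mm^3


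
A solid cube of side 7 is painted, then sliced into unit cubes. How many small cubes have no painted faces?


Large cube: 7 x 7 x 7, cut into unit cubes.
n = 7, so n - 2 = 5
Unpainted cubes form the interior (n - 2)^3 block.
(n - 2)^3 = 5^3 = 125
125 unit cubes


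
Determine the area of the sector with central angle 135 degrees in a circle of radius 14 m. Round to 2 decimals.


Shape: circular sector
Radius r = 14 m, Angle = 135 degrees
Formula: A = (angle/360) * pi * r^2
r^2 = 196
Fraction of circle = 135/360
A = (135/360) * pi * 196
A = 73.5 * pi
A = 230.91
230.91 m^2


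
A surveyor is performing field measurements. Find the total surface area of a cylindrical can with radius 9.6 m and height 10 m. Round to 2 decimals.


Shape: closed cylinder
Radius r = 9.6 m, Height h = 10 m
Formula: SA = 2*pi*r^2 + 2*pi*r*h = 2*pi*r*(r + h)
r + h = 19.6
2 * r * (r + h) = 2 * 9.6 * 19.6 = 376.32
SA = 376.32 * pi
SA = 1182.24
1182.24 m^2


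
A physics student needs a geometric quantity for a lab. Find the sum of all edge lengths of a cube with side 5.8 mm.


Shape: cube
Side s = 5.8 mm
A cube has 12 edges, all equal.
Formula: total edge length = 12 * s
Total = 12 * 5.8
Total = 69.6
69.6 mm


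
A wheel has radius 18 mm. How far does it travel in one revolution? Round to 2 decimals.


Shape: circle
Radius r = 18 mm
Formula: C = 2 * pi * r
C = 2 * pi * 18
C = 36 * pi
C = 113.1
113.1 mm


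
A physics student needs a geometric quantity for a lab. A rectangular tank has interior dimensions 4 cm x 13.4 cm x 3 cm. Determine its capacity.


Shape: rectangular prism
l = 4 cm, w = 13.4 cm, h = 3 cm
Formula: V = l * w * h
V = 4 * 13.4 * 3
V = 53.6 * 3
V = 160.8
160.8 cm^3


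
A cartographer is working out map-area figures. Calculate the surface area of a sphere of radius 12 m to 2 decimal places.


Shape: sphere
Radius r = 12 m
Formula: SA = 4 * pi * r^2
r^2 = 144
SA = 4 * pi * 144
SA = 576 * pi
SA = 1809.56
1809.56 m^2


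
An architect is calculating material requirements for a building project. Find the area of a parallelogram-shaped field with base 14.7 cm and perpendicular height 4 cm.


Shape: parallelogram
Base b = 14.7 cm, Height h = 4 cm
Formula: A = b * h
A = 14.7 * 4
A = 58.8
58.8 cm^2
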